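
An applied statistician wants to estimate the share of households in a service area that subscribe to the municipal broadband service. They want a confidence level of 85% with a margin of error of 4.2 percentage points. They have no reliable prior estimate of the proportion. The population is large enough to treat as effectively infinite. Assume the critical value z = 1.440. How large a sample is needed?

With no prior estimate, use p = 0.5, giving p(1−p) = 0.25.
n = z²·p(1−p)/E² = 1.440² × 0.2500 / 0.042² = 2.0736 × 0.2500 / 0.001764 ≈ 293.88.
Rounding up gives n = 294.

294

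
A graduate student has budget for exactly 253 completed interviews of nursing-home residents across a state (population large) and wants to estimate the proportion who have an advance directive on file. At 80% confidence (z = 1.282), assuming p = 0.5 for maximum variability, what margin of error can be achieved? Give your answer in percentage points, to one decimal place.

4.0

SE(p̂) = √[p(1−p)/n] = √[0.2500/253] = 0.03143.
E = z × SE = 1.282 × 0.03143 = 0.04030, or 4.0 percentage points.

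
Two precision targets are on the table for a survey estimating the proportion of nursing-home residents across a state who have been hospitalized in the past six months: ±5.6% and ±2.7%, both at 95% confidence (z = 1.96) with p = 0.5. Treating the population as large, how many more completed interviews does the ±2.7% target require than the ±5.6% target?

1011

At ±5.6%: n = 1.96² × 0.2500 / 0.056² ≈ 306.25 → 307.
At ±2.7%: n = 1.96² × 0.2500 / 0.027² ≈ 1317.42 → 1318.
Additional respondents: 1318 − 307 = 1011.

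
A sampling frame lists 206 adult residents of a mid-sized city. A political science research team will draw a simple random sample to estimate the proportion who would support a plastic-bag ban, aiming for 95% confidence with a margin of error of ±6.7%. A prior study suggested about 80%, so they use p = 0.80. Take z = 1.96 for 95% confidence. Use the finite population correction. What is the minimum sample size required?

83

Unadjusted: n₀ = 1.96² × 0.80 × 0.20 / 0.067² ≈ 136.92, so n₀ = 137.
Finite population correction with N = 206: n = n₀ / (1 + (n₀−1)/N) = 137 / (1 + 136/206) = 137 / 1.6602 ≈ 82.52.
Rounding up, n = 83.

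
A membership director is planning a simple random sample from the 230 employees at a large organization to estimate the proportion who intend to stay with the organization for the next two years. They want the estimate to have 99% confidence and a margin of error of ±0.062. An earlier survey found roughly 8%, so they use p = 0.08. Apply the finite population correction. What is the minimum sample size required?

83

For 99% confidence, z = 2.576.
Unadjusted: n₀ = 2.576² × 0.08 × 0.92 / 0.062² ≈ 127.05, so n₀ = 128.
Finite population correction with N = 230: n = n₀ / (1 + (n₀−1)/N) = 128 / (1 + 127/230) = 128 / 1.5522 ≈ 82.46.
Rounding up, n = 83.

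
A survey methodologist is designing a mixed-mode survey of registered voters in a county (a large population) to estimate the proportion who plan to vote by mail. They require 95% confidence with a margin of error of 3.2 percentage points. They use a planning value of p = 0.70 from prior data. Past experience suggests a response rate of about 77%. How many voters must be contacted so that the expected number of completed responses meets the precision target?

1024

For 95% confidence, z = 1.960.
Completed interviews needed: n₀ = 1.960² × 0.2100 / 0.032² ≈ 787.83 → 788.
At a 77% response rate, contacts needed = 788 / 0.77 ≈ 1023.38 → 1024.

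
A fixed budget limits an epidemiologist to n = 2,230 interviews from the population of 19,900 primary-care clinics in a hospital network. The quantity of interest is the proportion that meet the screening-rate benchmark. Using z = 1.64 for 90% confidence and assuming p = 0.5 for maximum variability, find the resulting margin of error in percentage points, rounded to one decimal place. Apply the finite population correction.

1.6

Finite-population factor: (N−n)/(N−1) = (19900−2230)/(19900−1) = 0.8880.
SE(p̂) = √[p(1−p)/n · (N−n)/(N−1)] = √[0.2500/2230 × 0.8880] = 0.00998.
E = z × SE = 1.64 × 0.00998 = 0.01636 ≈ 1.6 percentage points.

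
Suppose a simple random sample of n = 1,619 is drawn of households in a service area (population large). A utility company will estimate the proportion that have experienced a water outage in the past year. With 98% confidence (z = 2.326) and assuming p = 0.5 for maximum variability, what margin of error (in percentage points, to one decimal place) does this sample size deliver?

SE(p̂) = √[p(1−p)/n] = √[0.2500/1619] = 0.01243.
E = z × SE = 2.326 × 0.01243 = 0.02890, or 2.9 percentage points.

2.9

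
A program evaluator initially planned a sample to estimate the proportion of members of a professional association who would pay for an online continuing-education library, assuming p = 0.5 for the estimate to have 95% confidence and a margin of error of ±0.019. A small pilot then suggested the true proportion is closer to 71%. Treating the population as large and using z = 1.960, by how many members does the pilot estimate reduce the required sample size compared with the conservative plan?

Conservative (p = 0.5): n = 1.960² × 0.25 / 0.019² ≈ 2660.39 → 2661.
Using p = 0.71: p(1−p) = 0.2059, so n = 1.960² × 0.2059 / 0.019² ≈ 2191.10 → 2192.
Reduction: 2661 − 2192 = 469.

469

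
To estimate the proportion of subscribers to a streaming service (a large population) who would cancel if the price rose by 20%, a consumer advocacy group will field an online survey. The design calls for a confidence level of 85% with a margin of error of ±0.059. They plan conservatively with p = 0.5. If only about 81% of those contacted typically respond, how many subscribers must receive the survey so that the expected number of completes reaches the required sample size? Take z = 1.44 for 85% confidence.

Completed interviews needed: n₀ = 1.44² × 0.2500 / 0.059² ≈ 148.92 → 149.
At an 81% response rate, contacts needed = 149 / 0.81 ≈ 183.95 → 184.

184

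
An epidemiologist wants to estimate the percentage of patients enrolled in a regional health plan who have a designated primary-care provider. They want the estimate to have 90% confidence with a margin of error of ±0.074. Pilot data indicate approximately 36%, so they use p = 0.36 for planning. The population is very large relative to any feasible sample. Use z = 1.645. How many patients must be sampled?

With p = 0.36, p(1−p) = 0.2304.
n = z²·p(1−p)/E² = 1.645² × 0.2304 / 0.074² = 2.7060 × 0.2304 / 0.005476 ≈ 113.85.
Rounding up gives n = 114.

114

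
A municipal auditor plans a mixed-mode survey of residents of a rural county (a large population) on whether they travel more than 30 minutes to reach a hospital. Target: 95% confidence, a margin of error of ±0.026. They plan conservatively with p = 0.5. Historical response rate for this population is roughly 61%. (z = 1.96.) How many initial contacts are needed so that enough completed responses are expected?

2330

Completed interviews needed: n₀ = 1.96² × 0.2500 / 0.026² ≈ 1420.71 → 1421.
At a 61% response rate, contacts needed = 1421 / 0.61 ≈ 2329.51 → 2330.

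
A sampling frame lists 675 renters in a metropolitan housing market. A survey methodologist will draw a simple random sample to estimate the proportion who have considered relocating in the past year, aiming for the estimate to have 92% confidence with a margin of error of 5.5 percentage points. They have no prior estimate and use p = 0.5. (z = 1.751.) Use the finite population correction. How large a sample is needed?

185

Unadjusted: n₀ = 1.751² × 0.50 × 0.50 / 0.055² ≈ 253.39, so n₀ = 254.
Finite population correction with N = 675: n = n₀ / (1 + (n₀−1)/N) = 254 / (1 + 253/675) = 254 / 1.3748 ≈ 184.75.
Rounding up, n = 185.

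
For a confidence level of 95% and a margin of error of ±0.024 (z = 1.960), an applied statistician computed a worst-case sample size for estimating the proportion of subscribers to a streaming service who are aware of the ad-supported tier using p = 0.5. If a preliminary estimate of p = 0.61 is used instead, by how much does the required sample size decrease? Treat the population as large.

Conservative (p = 0.5): n = 1.960² × 0.25 / 0.024² ≈ 1667.36 → 1668.
Using p = 0.61: p(1−p) = 0.2379, so n = 1.960² × 0.2379 / 0.024² ≈ 1586.66 → 1587.
Reduction: 1668 − 1587 = 81.

81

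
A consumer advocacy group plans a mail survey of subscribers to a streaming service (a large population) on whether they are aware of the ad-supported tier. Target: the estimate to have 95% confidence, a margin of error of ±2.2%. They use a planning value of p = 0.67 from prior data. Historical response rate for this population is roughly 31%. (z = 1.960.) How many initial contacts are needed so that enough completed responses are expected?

5662

Completed interviews needed: n₀ = 1.960² × 0.2211 / 0.022² ≈ 1754.91 → 1755.
At a 31% response rate, contacts needed = 1755 / 0.31 ≈ 5661.29 → 5662.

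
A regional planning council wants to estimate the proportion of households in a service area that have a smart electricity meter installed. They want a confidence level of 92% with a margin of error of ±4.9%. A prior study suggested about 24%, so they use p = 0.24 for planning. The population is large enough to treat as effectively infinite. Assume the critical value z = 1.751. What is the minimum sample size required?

233

With p = 0.24, p(1−p) = 0.1824.
n = z²·p(1−p)/E² = 1.751² × 0.1824 / 0.049² = 3.0660 × 0.1824 / 0.002401 ≈ 232.92.
Rounding up gives n = 233.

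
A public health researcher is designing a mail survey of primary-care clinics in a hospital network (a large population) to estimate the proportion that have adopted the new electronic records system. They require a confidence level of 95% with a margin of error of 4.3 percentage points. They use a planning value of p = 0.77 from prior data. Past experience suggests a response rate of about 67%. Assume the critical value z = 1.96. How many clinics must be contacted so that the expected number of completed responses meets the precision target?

550

Completed interviews needed: n₀ = 1.96² × 0.1771 / 0.043² ≈ 367.95 → 368.
At a 67% response rate, contacts needed = 368 / 0.67 ≈ 549.25 → 550.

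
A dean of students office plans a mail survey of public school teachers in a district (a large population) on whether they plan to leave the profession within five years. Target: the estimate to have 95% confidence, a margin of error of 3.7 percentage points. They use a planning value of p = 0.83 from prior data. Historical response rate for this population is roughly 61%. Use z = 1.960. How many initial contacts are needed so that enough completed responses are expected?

650

Completed interviews needed: n₀ = 1.960² × 0.1411 / 0.037² ≈ 395.95 → 396.
At a 61% response rate, contacts needed = 396 / 0.61 ≈ 649.18 → 650.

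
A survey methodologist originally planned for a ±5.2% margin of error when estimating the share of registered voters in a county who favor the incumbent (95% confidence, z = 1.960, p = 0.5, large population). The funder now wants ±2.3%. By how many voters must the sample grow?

1460

At ±5.2%: n = 1.960² × 0.2500 / 0.052² ≈ 355.18 → 356.
At ±2.3%: n = 1.960² × 0.2500 / 0.023² ≈ 1815.50 → 1816.
Additional respondents: 1816 − 356 = 1460.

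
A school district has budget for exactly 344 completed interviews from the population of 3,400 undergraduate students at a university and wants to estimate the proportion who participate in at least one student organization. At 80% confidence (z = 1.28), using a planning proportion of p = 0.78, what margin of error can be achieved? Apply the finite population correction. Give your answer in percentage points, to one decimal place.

Finite-population factor: (N−n)/(N−1) = (3400−344)/(3400−1) = 0.8991.
SE(p̂) = √[p(1−p)/n · (N−n)/(N−1)] = √[0.1716/344 × 0.8991] = 0.02118.
E = z × SE = 1.28 × 0.02118 = 0.02711 ≈ 2.7 percentage points.

2.7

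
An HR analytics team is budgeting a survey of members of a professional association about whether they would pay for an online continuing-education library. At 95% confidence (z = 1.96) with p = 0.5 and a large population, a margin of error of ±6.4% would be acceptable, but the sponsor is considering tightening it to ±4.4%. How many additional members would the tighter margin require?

262

At ±6.4%: n = 1.96² × 0.2500 / 0.064² ≈ 234.47 → 235.
At ±4.4%: n = 1.96² × 0.2500 / 0.044² ≈ 496.07 → 497.
Additional respondents: 497 − 235 = 262.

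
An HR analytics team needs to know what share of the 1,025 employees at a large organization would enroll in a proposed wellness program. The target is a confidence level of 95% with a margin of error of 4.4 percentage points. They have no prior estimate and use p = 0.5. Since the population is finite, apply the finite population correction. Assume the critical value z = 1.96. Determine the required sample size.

335

Unadjusted: n₀ = 1.96² × 0.50 × 0.50 / 0.044² ≈ 496.07, so n₀ = 497.
Finite population correction with N = 1,025: n = n₀ / (1 + (n₀−1)/N) = 497 / (1 + 496/1025) = 497 / 1.4839 ≈ 334.93.
Rounding up, n = 335.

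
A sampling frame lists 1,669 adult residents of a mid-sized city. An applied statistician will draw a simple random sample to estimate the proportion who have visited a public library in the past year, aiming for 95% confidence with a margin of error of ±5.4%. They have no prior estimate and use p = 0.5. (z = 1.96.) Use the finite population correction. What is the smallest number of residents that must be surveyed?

Unadjusted: n₀ = 1.96² × 0.50 × 0.50 / 0.054² ≈ 329.36, so n₀ = 330.
Finite population correction with N = 1,669: n = n₀ / (1 + (n₀−1)/N) = 330 / (1 + 329/1669) = 330 / 1.1971 ≈ 275.66.
Rounding up, n = 276.

276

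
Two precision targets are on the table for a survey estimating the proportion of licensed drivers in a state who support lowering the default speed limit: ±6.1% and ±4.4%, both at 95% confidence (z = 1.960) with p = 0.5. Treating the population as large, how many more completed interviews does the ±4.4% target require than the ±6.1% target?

238

At ±6.1%: n = 1.960² × 0.2500 / 0.061² ≈ 258.10 → 259.
At ±4.4%: n = 1.960² × 0.2500 / 0.044² ≈ 496.07 → 497.
Additional respondents: 497 − 259 = 238.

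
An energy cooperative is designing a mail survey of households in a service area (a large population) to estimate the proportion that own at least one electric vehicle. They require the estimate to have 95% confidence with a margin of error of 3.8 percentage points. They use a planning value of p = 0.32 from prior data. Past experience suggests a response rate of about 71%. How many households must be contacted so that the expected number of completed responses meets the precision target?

816

For 95% confidence, z = 1.960.
Completed interviews needed: n₀ = 1.960² × 0.2176 / 0.038² ≈ 578.90 → 579.
At a 71% response rate, contacts needed = 579 / 0.71 ≈ 815.49 → 816.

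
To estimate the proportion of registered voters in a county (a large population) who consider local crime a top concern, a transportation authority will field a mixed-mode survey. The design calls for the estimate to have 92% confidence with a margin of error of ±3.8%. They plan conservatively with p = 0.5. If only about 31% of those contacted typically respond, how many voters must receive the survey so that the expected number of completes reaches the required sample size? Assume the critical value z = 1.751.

Completed interviews needed: n₀ = 1.751² × 0.2500 / 0.038² ≈ 530.82 → 531.
At a 31% response rate, contacts needed = 531 / 0.31 ≈ 1712.90 → 1713.

1713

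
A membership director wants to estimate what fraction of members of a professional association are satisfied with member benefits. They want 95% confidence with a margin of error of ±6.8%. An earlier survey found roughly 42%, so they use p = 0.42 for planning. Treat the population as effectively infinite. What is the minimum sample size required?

203

For 95% confidence, z = 1.960.
With p = 0.42, p(1−p) = 0.2436.
n = z²·p(1−p)/E² = 1.960² × 0.2436 / 0.068² = 3.8416 × 0.2436 / 0.004624 ≈ 202.38.
Rounding up gives n = 203.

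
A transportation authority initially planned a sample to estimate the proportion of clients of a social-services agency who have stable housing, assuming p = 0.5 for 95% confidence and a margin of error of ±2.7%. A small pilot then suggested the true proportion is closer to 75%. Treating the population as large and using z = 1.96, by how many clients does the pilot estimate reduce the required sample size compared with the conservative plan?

Conservative (p = 0.5): n = 1.96² × 0.25 / 0.027² ≈ 1317.42 → 1318.
Using p = 0.75: p(1−p) = 0.1875, so n = 1.96² × 0.1875 / 0.027² ≈ 988.07 → 989.
Reduction: 1318 − 989 = 329.

329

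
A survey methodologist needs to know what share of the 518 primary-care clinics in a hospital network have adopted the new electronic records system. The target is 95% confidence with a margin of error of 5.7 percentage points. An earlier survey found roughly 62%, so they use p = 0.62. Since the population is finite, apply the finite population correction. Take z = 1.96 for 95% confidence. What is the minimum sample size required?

Unadjusted: n₀ = 1.96² × 0.62 × 0.38 / 0.057² ≈ 278.57, so n₀ = 279.
Finite population correction with N = 518: n = n₀ / (1 + (n₀−1)/N) = 279 / (1 + 278/518) = 279 / 1.5367 ≈ 181.56.
Rounding up, n = 182.

182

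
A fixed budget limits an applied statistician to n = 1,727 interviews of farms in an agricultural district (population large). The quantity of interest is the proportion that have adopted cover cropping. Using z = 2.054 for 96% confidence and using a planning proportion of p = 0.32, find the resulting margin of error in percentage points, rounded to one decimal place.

2.3

SE(p̂) = √[p(1−p)/n] = √[0.2176/1727] = 0.01122.
E = z × SE = 2.054 × 0.01122 = 0.02306, or 2.3 percentage points.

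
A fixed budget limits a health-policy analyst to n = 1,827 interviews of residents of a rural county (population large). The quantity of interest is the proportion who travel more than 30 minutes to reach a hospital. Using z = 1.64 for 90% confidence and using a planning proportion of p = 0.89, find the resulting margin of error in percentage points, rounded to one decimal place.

SE(p̂) = √[p(1−p)/n] = √[0.0979/1827] = 0.00732.
E = z × SE = 1.64 × 0.00732 = 0.01201, or 1.2 percentage points.

1.2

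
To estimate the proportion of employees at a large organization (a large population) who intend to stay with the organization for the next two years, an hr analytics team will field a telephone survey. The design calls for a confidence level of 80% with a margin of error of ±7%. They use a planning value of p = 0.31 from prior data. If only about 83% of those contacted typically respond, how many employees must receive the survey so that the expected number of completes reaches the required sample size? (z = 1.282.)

87

Completed interviews needed: n₀ = 1.282² × 0.2139 / 0.070² ≈ 71.74 → 72.
At an 83% response rate, contacts needed = 72 / 0.83 ≈ 86.75 → 87.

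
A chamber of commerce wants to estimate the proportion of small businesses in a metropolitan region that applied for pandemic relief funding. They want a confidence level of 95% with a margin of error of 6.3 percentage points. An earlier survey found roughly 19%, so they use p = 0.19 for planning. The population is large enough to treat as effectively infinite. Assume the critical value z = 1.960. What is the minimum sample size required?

149

With p = 0.19, p(1−p) = 0.1539.
n = z²·p(1−p)/E² = 1.960² × 0.1539 / 0.063² = 3.8416 × 0.1539 / 0.003969 ≈ 148.96.
Rounding up gives n = 149.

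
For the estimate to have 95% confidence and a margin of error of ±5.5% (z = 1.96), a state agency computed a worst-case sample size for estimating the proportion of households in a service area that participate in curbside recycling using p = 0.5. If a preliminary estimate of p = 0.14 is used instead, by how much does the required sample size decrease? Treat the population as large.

165

Conservative (p = 0.5): n = 1.96² × 0.25 / 0.055² ≈ 317.49 → 318.
Using p = 0.14: p(1−p) = 0.1204, so n = 1.96² × 0.1204 / 0.055² ≈ 152.90 → 153.
Reduction: 318 − 153 = 165.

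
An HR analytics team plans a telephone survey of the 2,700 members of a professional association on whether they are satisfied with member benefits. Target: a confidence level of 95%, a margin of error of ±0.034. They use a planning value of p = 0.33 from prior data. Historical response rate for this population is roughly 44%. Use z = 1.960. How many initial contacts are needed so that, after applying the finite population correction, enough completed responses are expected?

1314

Completed interviews needed (unadjusted): n₀ = 1.960² × 0.2211 / 0.034² ≈ 734.76 → 735.
FPC for N = 2,700: n = 735 / (1 + 734/2700) = 735 / 1.2719 ≈ 577.90 → 578.
At a 44% response rate, contacts needed = 578 / 0.44 ≈ 1313.64 → 1314.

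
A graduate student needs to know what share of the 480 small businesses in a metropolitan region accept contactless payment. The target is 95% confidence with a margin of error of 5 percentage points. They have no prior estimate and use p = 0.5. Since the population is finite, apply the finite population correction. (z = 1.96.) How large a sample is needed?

Unadjusted: n₀ = 1.96² × 0.50 × 0.50 / 0.050² ≈ 384.16, so n₀ = 385.
Finite population correction with N = 480: n = n₀ / (1 + (n₀−1)/N) = 385 / (1 + 384/480) = 385 / 1.8000 ≈ 213.89.
Rounding up, n = 214.

214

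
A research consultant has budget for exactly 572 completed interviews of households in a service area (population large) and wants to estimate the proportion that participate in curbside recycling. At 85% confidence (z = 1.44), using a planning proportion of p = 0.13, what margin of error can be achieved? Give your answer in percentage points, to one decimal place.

SE(p̂) = √[p(1−p)/n] = √[0.1131/572] = 0.01406.
E = z × SE = 1.44 × 0.01406 = 0.02025, or 2.0 percentage points.

2.0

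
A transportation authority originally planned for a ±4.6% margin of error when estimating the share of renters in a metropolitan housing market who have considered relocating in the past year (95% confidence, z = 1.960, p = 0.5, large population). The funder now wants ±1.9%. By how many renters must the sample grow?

At ±4.6%: n = 1.960² × 0.2500 / 0.046² ≈ 453.88 → 454.
At ±1.9%: n = 1.960² × 0.2500 / 0.019² ≈ 2660.39 → 2661.
Additional respondents: 2661 − 454 = 2207.

2207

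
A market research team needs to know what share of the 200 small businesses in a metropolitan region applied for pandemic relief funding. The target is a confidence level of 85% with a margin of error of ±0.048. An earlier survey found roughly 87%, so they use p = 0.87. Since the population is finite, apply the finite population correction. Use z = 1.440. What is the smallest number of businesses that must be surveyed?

Unadjusted: n₀ = 1.440² × 0.87 × 0.13 / 0.048² ≈ 101.79, so n₀ = 102.
Finite population correction with N = 200: n = n₀ / (1 + (n₀−1)/N) = 102 / (1 + 101/200) = 102 / 1.5050 ≈ 67.77.
Rounding up, n = 68.

68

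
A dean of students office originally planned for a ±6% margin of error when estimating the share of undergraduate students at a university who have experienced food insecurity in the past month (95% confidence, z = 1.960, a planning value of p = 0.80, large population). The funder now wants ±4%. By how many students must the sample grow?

At ±6%: n = 1.960² × 0.1600 / 0.060² ≈ 170.74 → 171.
At ±4%: n = 1.960² × 0.1600 / 0.040² ≈ 384.16 → 385.
Additional respondents: 385 − 171 = 214.

214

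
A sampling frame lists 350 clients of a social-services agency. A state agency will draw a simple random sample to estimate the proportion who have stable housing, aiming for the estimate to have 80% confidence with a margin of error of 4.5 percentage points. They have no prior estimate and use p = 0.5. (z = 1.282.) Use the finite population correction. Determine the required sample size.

129

Unadjusted: n₀ = 1.282² × 0.50 × 0.50 / 0.045² ≈ 202.90, so n₀ = 203.
Finite population correction with N = 350: n = n₀ / (1 + (n₀−1)/N) = 203 / (1 + 202/350) = 203 / 1.5771 ≈ 128.71.
Rounding up, n = 129.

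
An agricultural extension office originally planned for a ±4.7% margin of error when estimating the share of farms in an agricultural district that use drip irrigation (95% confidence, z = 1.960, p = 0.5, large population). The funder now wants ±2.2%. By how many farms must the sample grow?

1550

At ±4.7%: n = 1.960² × 0.2500 / 0.047² ≈ 434.77 → 435.
At ±2.2%: n = 1.960² × 0.2500 / 0.022² ≈ 1984.30 → 1985.
Additional respondents: 1985 − 435 = 1550.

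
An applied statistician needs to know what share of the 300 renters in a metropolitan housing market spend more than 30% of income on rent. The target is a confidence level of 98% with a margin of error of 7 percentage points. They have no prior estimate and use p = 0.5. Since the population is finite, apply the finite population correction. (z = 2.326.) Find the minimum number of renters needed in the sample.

145

Unadjusted: n₀ = 2.326² × 0.50 × 0.50 / 0.070² ≈ 276.03, so n₀ = 277.
Finite population correction with N = 300: n = n₀ / (1 + (n₀−1)/N) = 277 / (1 + 276/300) = 277 / 1.9200 ≈ 144.27.
Rounding up, n = 145.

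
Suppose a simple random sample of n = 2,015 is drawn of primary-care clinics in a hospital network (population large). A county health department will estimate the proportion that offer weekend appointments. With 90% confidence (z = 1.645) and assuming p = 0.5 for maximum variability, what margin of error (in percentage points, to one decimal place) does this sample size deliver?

SE(p̂) = √[p(1−p)/n] = √[0.2500/2015] = 0.01114.
E = z × SE = 1.645 × 0.01114 = 0.01832, or 1.8 percentage points.

1.8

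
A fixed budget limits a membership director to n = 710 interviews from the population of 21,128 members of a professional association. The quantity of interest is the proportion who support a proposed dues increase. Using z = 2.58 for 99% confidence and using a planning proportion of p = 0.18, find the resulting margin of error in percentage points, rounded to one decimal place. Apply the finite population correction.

3.7

Finite-population factor: (N−n)/(N−1) = (21128−710)/(21128−1) = 0.9664.
SE(p̂) = √[p(1−p)/n · (N−n)/(N−1)] = √[0.1476/710 × 0.9664] = 0.01417.
E = z × SE = 2.58 × 0.01417 = 0.03657 ≈ 3.7 percentage points.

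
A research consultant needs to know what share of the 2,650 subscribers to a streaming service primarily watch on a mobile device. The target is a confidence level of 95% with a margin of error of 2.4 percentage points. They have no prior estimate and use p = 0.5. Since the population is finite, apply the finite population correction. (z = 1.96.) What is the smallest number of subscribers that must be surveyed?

Unadjusted: n₀ = 1.96² × 0.50 × 0.50 / 0.024² ≈ 1667.36, so n₀ = 1668.
Finite population correction with N = 2,650: n = n₀ / (1 + (n₀−1)/N) = 1668 / (1 + 1667/2650) = 1668 / 1.6291 ≈ 1023.91.
Rounding up, n = 1024.

1024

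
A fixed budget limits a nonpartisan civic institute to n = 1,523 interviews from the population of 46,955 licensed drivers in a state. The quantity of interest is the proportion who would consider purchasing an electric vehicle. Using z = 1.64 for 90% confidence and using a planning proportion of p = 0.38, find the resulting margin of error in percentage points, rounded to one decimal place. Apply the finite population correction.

2.0

Finite-population factor: (N−n)/(N−1) = (46955−1523)/(46955−1) = 0.9676.
SE(p̂) = √[p(1−p)/n · (N−n)/(N−1)] = √[0.2356/1523 × 0.9676] = 0.01223.
E = z × SE = 1.64 × 0.01223 = 0.02006 ≈ 2.0 percentage points.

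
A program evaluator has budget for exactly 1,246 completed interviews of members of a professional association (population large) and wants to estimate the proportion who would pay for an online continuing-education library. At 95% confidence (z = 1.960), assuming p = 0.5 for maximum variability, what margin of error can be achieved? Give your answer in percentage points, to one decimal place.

2.8

SE(p̂) = √[p(1−p)/n] = √[0.2500/1246] = 0.01416.
E = z × SE = 1.960 × 0.01416 = 0.02776, or 2.8 percentage points.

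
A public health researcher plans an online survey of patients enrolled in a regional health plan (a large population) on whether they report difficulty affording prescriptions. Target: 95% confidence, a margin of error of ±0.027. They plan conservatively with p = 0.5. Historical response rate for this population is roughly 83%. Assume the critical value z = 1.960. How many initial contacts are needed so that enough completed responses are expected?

1588

Completed interviews needed: n₀ = 1.960² × 0.2500 / 0.027² ≈ 1317.42 → 1318.
At an 83% response rate, contacts needed = 1318 / 0.83 ≈ 1587.95 → 1588.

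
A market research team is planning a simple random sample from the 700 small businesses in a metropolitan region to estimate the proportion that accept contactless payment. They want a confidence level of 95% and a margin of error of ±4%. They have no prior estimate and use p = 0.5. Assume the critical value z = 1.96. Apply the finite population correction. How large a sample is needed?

Unadjusted: n₀ = 1.96² × 0.50 × 0.50 / 0.040² ≈ 600.25, so n₀ = 601.
Finite population correction with N = 700: n = n₀ / (1 + (n₀−1)/N) = 601 / (1 + 600/700) = 601 / 1.8571 ≈ 323.62.
Rounding up, n = 324.

324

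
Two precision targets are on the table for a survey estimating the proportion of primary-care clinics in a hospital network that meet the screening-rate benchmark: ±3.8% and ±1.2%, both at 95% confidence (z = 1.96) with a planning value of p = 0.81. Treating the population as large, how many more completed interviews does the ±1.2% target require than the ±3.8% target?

At ±3.8%: n = 1.96² × 0.1539 / 0.038² ≈ 409.43 → 410.
At ±1.2%: n = 1.96² × 0.1539 / 0.012² ≈ 4105.71 → 4106.
Additional respondents: 4106 − 410 = 3696.

3696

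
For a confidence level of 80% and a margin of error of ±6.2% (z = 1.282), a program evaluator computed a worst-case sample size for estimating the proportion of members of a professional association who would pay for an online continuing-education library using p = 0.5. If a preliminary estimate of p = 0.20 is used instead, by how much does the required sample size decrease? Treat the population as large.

Conservative (p = 0.5): n = 1.282² × 0.25 / 0.062² ≈ 106.89 → 107.
Using p = 0.20: p(1−p) = 0.1600, so n = 1.282² × 0.1600 / 0.062² ≈ 68.41 → 69.
Reduction: 107 − 69 = 38.

38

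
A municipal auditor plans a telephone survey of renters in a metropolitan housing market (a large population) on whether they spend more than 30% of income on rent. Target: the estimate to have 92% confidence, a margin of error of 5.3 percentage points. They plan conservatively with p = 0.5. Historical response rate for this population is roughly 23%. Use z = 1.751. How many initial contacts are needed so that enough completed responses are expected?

1187

Completed interviews needed: n₀ = 1.751² × 0.2500 / 0.053² ≈ 272.87 → 273.
At a 23% response rate, contacts needed = 273 / 0.23 ≈ 1186.96 → 1187.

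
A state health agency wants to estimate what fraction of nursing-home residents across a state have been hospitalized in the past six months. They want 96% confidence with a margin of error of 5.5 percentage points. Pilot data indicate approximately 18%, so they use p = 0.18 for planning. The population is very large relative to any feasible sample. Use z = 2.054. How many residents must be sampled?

With p = 0.18, p(1−p) = 0.1476.
n = z²·p(1−p)/E² = 2.054² × 0.1476 / 0.055² = 4.2189 × 0.1476 / 0.003025 ≈ 205.86.
Rounding up gives n = 206.

206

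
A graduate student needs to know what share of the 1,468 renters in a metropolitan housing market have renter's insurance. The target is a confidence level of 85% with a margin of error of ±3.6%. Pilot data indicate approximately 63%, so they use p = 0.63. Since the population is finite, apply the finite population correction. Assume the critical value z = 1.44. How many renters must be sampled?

Unadjusted: n₀ = 1.44² × 0.63 × 0.37 / 0.036² ≈ 372.96, so n₀ = 373.
Finite population correction with N = 1,468: n = n₀ / (1 + (n₀−1)/N) = 373 / (1 + 372/1468) = 373 / 1.2534 ≈ 297.59.
Rounding up, n = 298.

298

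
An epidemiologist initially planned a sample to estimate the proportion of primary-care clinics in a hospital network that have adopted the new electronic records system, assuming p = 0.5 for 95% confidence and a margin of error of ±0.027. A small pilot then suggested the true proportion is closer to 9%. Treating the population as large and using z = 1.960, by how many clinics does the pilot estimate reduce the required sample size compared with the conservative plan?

886

Conservative (p = 0.5): n = 1.960² × 0.25 / 0.027² ≈ 1317.42 → 1318.
Using p = 0.09: p(1−p) = 0.0819, so n = 1.960² × 0.0819 / 0.027² ≈ 431.59 → 432.
Reduction: 1318 − 432 = 886.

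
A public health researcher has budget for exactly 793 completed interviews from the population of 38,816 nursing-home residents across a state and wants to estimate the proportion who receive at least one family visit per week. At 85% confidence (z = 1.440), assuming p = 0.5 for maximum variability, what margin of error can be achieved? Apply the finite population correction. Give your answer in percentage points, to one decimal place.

Finite-population factor: (N−n)/(N−1) = (38816−793)/(38816−1) = 0.9796.
SE(p̂) = √[p(1−p)/n · (N−n)/(N−1)] = √[0.2500/793 × 0.9796] = 0.01757.
E = z × SE = 1.440 × 0.01757 = 0.02531 ≈ 2.5 percentage points.

2.5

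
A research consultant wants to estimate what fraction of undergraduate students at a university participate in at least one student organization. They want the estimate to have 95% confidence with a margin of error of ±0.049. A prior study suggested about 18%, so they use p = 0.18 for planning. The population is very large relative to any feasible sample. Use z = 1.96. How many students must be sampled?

With p = 0.18, p(1−p) = 0.1476.
n = z²·p(1−p)/E² = 1.96² × 0.1476 / 0.049² = 3.8416 × 0.1476 / 0.002401 ≈ 236.16.
Rounding up gives n = 237.

237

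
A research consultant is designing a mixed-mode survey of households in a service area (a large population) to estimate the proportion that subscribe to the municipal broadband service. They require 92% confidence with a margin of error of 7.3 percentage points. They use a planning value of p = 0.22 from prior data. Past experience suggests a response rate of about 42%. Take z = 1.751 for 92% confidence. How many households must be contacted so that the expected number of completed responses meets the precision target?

Completed interviews needed: n₀ = 1.751² × 0.1716 / 0.073² ≈ 98.73 → 99.
At a 42% response rate, contacts needed = 99 / 0.42 ≈ 235.71 → 236.

236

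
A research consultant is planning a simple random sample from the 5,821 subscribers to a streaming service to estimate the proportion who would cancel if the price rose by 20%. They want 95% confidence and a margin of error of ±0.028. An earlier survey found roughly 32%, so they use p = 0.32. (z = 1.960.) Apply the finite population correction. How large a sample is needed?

Unadjusted: n₀ = 1.960² × 0.32 × 0.68 / 0.028² ≈ 1066.24, so n₀ = 1067.
Finite population correction with N = 5,821: n = n₀ / (1 + (n₀−1)/N) = 1067 / (1 + 1066/5821) = 1067 / 1.1831 ≈ 901.85.
Rounding up, n = 902.

902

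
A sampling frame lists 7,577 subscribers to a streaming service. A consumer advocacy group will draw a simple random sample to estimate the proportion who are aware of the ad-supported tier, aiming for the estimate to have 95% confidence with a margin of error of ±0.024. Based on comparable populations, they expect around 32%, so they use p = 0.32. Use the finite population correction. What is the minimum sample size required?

1219

For 95% confidence, z = 1.960.
Unadjusted: n₀ = 1.960² × 0.32 × 0.68 / 0.024² ≈ 1451.27, so n₀ = 1452.
Finite population correction with N = 7,577: n = n₀ / (1 + (n₀−1)/N) = 1452 / (1 + 1451/7577) = 1452 / 1.1915 ≈ 1218.63.
Rounding up, n = 1219.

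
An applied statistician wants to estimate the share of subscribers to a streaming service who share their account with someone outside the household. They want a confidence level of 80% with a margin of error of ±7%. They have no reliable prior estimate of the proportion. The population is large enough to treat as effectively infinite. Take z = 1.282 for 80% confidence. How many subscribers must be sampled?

84

With no prior estimate, use p = 0.5, giving p(1−p) = 0.25.
n = z²·p(1−p)/E² = 1.282² × 0.2500 / 0.070² = 1.6435 × 0.2500 / 0.004900 ≈ 83.85.
Rounding up gives n = 84.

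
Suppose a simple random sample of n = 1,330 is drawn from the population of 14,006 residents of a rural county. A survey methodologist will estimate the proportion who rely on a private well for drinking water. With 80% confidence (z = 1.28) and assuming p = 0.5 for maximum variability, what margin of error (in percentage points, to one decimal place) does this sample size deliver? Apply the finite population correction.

Finite-population factor: (N−n)/(N−1) = (14006−1330)/(14006−1) = 0.9051.
SE(p̂) = √[p(1−p)/n · (N−n)/(N−1)] = √[0.2500/1330 × 0.9051] = 0.01304.
E = z × SE = 1.28 × 0.01304 = 0.01670 ≈ 1.7 percentage points.

1.7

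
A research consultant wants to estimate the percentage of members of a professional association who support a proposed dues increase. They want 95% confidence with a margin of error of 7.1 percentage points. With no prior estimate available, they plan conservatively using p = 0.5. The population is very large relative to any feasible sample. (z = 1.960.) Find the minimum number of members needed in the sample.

With p = 0.5, p(1−p) = 0.25.
n = z²·p(1−p)/E² = 1.960² × 0.2500 / 0.071² = 3.8416 × 0.2500 / 0.005041 ≈ 190.52.
Rounding up gives n = 191.

191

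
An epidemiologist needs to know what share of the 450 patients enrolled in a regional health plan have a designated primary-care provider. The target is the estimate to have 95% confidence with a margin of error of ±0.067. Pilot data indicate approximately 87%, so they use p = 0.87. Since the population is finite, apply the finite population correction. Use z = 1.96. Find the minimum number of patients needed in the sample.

Unadjusted: n₀ = 1.96² × 0.87 × 0.13 / 0.067² ≈ 96.79, so n₀ = 97.
Finite population correction with N = 450: n = n₀ / (1 + (n₀−1)/N) = 97 / (1 + 96/450) = 97 / 1.2133 ≈ 79.95.
Rounding up, n = 80.

80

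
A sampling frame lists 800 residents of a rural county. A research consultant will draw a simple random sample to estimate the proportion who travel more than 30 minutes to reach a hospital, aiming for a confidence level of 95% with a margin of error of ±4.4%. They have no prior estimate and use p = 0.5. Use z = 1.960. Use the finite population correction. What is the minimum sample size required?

307

Unadjusted: n₀ = 1.960² × 0.50 × 0.50 / 0.044² ≈ 496.07, so n₀ = 497.
Finite population correction with N = 800: n = n₀ / (1 + (n₀−1)/N) = 497 / (1 + 496/800) = 497 / 1.6200 ≈ 306.79.
Rounding up, n = 307.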